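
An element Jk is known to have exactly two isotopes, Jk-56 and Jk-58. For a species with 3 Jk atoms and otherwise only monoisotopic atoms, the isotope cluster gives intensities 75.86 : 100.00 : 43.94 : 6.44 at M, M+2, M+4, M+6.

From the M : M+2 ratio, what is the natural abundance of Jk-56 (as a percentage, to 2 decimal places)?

69.47%

Let p = fractional abundance of Jk-56. I(M+2)/I(M) = [C(3,1)·p^2·(1−p)] / p^3 = 3·(1−p)/p = 100.00/75.86 = 1.3182
(1−p)/p = 1.3182/3 = 0.4394  ⇒  p = 1/(1 + 0.4394) = 0.6947
Jk-56: 69.47%, Jk-58: 30.53%.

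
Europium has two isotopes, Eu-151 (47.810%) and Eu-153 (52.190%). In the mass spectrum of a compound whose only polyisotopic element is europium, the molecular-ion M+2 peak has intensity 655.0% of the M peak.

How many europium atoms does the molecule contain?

6

The M+2/M ratio from n Eu atoms is n · q/p = n · 0.52190/0.47810.
n = 6.550 × 0.47810/0.52190 = 6.00 ≈ 6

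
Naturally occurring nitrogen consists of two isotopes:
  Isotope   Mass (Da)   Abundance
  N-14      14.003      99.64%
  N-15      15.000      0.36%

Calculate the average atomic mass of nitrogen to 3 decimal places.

14.007 Da

Average mass = Σ (abundance × isotope mass) = 0.9964 × 14.003 + 0.0036 × 15.000
= 13.9526 + 0.0540 = 14.0066 Da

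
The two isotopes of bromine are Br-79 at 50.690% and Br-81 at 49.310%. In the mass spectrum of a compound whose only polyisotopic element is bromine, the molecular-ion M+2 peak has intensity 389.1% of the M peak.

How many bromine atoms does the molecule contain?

4

With n Br atoms, P(M+2)/P(M) = C(n,1)·p^(n−1)q / p^n = n·q/p = n · 0.49310/0.50690.
n = 3.891 × 0.50690/0.49310 = 4.00 ≈ 4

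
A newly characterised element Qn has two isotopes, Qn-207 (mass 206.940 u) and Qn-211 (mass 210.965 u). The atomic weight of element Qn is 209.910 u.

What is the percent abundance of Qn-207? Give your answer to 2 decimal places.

26.21%

With x = fraction of Qn-207 (so Qn-211 is 1 − x):
206.940·x + 210.965·(1 − x) = 209.910
(206.940 − 210.965)·x = 209.910 − 210.965
x = -1.055 / -4.025 = 0.26211 → 26.21% Qn-207, 73.79% Qn-211.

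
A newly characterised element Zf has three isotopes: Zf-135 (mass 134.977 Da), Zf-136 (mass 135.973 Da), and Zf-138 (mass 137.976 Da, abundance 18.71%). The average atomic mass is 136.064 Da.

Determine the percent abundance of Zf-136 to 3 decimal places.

The remaining 81.29% is split between Zf-135 (fraction x) and Zf-136 (fraction 0.8129 − x).
Substituting: 134.977x + 135.973(0.8129 − x) = 110.2486904
(134.977 − 135.973)x = -0.2837613  ⇒  x = 0.28490, y = 0.52800
Zf-135: 28.490%, Zf-136: 52.800%.

52.800%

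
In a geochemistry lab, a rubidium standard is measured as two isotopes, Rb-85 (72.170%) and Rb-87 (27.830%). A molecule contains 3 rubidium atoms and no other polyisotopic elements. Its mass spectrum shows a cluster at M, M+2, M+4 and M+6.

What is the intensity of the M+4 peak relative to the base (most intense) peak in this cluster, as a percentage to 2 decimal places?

Binomial terms of (0.72170 + 0.27830)^3: M 0.3759, M+2 0.4349, M+4 0.1677, M+6 0.0216 → M+2 is the base peak.
P(M+2) = C(3,1) × 0.72170^2 × 0.27830^1 = 3 × 0.52085089 × 0.2783 = 0.434858 (base)
P(M+4) = C(3,2) × 0.72170^1 × 0.27830^2 = 3 × 0.7217 × 0.07745089 = 0.167689
Relative intensity = 0.167689 / 0.434858 × 100 = 38.56

38.56%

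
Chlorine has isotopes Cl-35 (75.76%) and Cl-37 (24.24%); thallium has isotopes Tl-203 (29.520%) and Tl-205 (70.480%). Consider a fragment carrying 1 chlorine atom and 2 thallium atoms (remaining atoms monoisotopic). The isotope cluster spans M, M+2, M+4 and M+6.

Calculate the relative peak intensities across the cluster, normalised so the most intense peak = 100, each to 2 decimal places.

13.83 : 70.49 : 100.00 : 25.23

Chlorine pattern (n=1): 0.7576 : 0.2424
Thallium pattern (n=2): 0.08714304 : 0.41611392 : 0.49674304
Convolve the two distributions (both contribute in 2-u steps):
  M: 0.7576×0.08714304 = 0.066020
  M+2: 0.7576×0.41611392 + 0.2424×0.08714304 = 0.336371
  M+4: 0.7576×0.49674304 + 0.2424×0.41611392 = 0.477199
  M+6: 0.2424×0.49674304 = 0.120411
Scale to base peak (0.477199) = 100: 13.83 : 70.49 : 100.00 : 25.23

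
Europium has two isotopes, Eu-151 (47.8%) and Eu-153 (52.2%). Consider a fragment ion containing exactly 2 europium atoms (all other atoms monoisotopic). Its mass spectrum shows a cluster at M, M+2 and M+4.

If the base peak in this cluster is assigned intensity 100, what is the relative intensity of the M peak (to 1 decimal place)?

45.8

(0.478 + 0.522)^2 gives M 0.2285, M+2 0.4990, M+4 0.2725; the largest is M+2.
P(M+2) = C(2,1) × 0.478^1 × 0.522^1 = 2 × 0.4780 × 0.5220 = 0.499032 (base)
P(M) = C(2,0) × 0.478^2 × 0.522^0 = 1 × 0.228484 × 1.0000 = 0.228484
Relative intensity = 0.228484 / 0.499032 × 100 = 45.8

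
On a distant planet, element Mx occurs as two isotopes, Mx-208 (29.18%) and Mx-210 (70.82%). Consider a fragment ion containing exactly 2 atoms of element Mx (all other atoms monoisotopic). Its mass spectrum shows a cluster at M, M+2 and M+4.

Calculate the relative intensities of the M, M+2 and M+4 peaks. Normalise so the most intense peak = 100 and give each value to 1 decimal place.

Expanding (0.2918 + 0.7082)^2:
P(M) = 0.2918^2 = 0.085147
P(M+2) = 2 × 0.2918^1 × 0.7082^1 = 0.413306
P(M+4) = 0.7082^2 = 0.501547
The M+4 peak is largest (0.501547); scaling to 100 gives 17.0 : 82.4 : 100.0.

17.0 : 82.4 : 100.0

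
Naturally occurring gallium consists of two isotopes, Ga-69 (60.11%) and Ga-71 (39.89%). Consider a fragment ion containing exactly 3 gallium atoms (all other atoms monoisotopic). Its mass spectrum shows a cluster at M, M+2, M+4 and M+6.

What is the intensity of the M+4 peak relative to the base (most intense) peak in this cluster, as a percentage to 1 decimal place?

66.4%

Binomial terms of (0.6011 + 0.3989)^3: M 0.2172, M+2 0.4324, M+4 0.2869, M+6 0.0635 → M+2 is the base peak.
P(M+2) = C(3,1) × 0.6011^2 × 0.3989^1 = 3 × 0.36132121 × 0.3989 = 0.432393 (base)
P(M+4) = C(3,2) × 0.6011^1 × 0.3989^2 = 3 × 0.6011 × 0.15912121 = 0.286943
Relative intensity = 0.286943 / 0.432393 × 100 = 66.4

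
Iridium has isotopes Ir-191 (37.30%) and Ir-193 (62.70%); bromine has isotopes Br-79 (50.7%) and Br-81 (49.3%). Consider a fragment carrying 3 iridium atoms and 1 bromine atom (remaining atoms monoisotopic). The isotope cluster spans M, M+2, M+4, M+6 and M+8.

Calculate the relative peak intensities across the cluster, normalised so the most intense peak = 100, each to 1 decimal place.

7.5 : 45.0 : 100.0 : 97.1 : 34.5

Iridium pattern (n=3): 0.05189512 : 0.26170165 : 0.43991135 : 0.24649188
Bromine pattern (n=1): 0.5070 : 0.4930
Convolve the two distributions (both contribute in 2-u steps):
  M: 0.05189512×0.5070 = 0.026311
  M+2: 0.05189512×0.4930 + 0.26170165×0.5070 = 0.158267
  M+4: 0.26170165×0.4930 + 0.43991135×0.5070 = 0.352054
  M+6: 0.43991135×0.4930 + 0.24649188×0.5070 = 0.341848
  M+8: 0.24649188×0.4930 = 0.121520
Scale to base peak (0.352054) = 100: 7.5 : 45.0 : 100.0 : 97.1 : 34.5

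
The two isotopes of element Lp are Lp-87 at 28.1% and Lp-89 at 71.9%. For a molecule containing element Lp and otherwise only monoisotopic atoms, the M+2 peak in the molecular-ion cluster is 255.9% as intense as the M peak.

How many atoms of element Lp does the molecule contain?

1

The M+2/M ratio from n Lp atoms is n · q/p = n · 0.719/0.281.
n = 2.559 × 0.281/0.719 = 1.00 ≈ 1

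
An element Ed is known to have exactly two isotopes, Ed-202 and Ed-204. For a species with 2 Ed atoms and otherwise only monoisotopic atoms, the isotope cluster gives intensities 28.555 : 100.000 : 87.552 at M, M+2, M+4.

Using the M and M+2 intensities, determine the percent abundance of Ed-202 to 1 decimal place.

36.4%

Let p = fractional abundance of Ed-202. I(M+2)/I(M) = [C(2,1)·p^1·(1−p)] / p^2 = 2·(1−p)/p = 100.000/28.555 = 3.5020
(1−p)/p = 3.5020/2 = 1.7510  ⇒  p = 1/(1 + 1.7510) = 0.3635
Ed-202: 36.4%, Ed-204: 63.6%.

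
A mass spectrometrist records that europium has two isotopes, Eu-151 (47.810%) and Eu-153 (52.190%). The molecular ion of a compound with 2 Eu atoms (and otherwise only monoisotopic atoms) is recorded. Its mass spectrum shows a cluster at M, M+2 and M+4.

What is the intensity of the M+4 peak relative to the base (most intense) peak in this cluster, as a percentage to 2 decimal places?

(0.47810 + 0.52190)^2 gives M 0.2286, M+2 0.4990, M+4 0.2724; the largest is M+2.
P(M+2) = C(2,1) × 0.47810^1 × 0.52190^1 = 2 × 0.4781 × 0.5219 = 0.499041 (base)
P(M+4) = C(2,2) × 0.47810^0 × 0.52190^2 = 1 × 1.0000 × 0.27237961 = 0.272380
Relative intensity = 0.272380 / 0.499041 × 100 = 54.58

54.58%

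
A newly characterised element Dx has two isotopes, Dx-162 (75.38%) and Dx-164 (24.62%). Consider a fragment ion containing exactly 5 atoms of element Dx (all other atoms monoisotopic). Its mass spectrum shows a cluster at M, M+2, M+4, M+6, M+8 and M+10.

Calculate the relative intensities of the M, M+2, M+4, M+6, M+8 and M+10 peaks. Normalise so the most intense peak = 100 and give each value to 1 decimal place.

61.2 : 100.0 : 65.3 : 21.3 : 3.5 : 0.2

Expanding (0.7538 + 0.2462)^5:
P(M) = 0.7538^5 = 0.243378
P(M+2) = 5 × 0.7538^4 × 0.2462^1 = 0.397450
P(M+4) = 10 × 0.7538^3 × 0.2462^2 = 0.259624
P(M+6) = 10 × 0.7538^2 × 0.2462^3 = 0.084796
P(M+8) = 5 × 0.7538^1 × 0.2462^4 = 0.013848
P(M+10) = 0.2462^5 = 0.000905
The M+2 peak is largest (0.397450); scaling to 100 gives 61.2 : 100.0 : 65.3 : 21.3 : 3.5 : 0.2.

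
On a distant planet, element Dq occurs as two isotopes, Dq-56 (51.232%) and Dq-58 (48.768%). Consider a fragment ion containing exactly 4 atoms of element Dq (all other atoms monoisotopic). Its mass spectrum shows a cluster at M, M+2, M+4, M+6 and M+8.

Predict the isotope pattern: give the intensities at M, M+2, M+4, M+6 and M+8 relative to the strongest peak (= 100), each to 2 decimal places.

Each Dq atom is independently Dq-56 (p = 0.51232) or Dq-58 (q = 0.48768); the cluster is the binomial expansion (p + q)^4.
P(M) = 0.51232^4 = 0.068891
P(M+2) = 4 × 0.51232^3 × 0.48768^1 = 0.262312
P(M+4) = 6 × 0.51232^2 × 0.48768^2 = 0.374545
P(M+6) = 4 × 0.51232^1 × 0.48768^3 = 0.237687
P(M+8) = 0.48768^4 = 0.056564
The M+4 peak is largest (0.374545); scaling to 100 gives 18.39 : 70.03 : 100.00 : 63.46 : 15.10.

18.39 : 70.03 : 100.00 : 63.46 : 15.10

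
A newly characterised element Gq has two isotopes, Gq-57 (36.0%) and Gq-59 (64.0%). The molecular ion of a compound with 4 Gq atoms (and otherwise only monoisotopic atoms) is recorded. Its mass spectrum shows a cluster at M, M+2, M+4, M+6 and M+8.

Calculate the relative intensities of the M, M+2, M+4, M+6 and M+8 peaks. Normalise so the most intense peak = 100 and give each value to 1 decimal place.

The 4 Gq atoms are independent, so intensities follow the terms of (0.360 + 0.640)^4.
P(M) = 0.360^4 = 0.016796
P(M+2) = 4 × 0.360^3 × 0.640^1 = 0.119439
P(M+4) = 6 × 0.360^2 × 0.640^2 = 0.318505
P(M+6) = 4 × 0.360^1 × 0.640^3 = 0.377487
P(M+8) = 0.640^4 = 0.167772
The M+6 peak is largest (0.377487); scaling to 100 gives 4.4 : 31.6 : 84.4 : 100.0 : 44.4.

4.4 : 31.6 : 84.4 : 100.0 : 44.4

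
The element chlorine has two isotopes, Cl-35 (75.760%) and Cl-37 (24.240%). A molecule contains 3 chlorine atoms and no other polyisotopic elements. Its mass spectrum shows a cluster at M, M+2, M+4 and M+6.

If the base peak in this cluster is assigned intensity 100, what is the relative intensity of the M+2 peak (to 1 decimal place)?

Binomial terms of (0.75760 + 0.24240)^3: M 0.4348, M+2 0.4174, M+4 0.1335, M+6 0.0142 → M is the base peak.
P(M) = C(3,0) × 0.75760^3 × 0.24240^0 = 1 × 0.4348304 × 1.0000 = 0.434830 (base)
P(M+2) = C(3,1) × 0.75760^2 × 0.24240^1 = 3 × 0.57395776 × 0.2424 = 0.417382
Relative intensity = 0.417382 / 0.434830 × 100 = 96.0

96.0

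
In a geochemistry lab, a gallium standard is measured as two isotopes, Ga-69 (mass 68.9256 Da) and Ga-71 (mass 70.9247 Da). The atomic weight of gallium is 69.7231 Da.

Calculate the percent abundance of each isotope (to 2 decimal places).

Ga-69: 60.11%, Ga-71: 39.89%

Let x be the fractional abundance of Ga-69; then Ga-71 has abundance 1 − x.
68.9256·x + 70.9247·(1 − x) = 69.7231
(68.9256 − 70.9247)·x = 69.7231 − 70.9247
x = -1.2016 / -1.9991 = 0.60107 → 60.11% Ga-69, 39.89% Ga-71.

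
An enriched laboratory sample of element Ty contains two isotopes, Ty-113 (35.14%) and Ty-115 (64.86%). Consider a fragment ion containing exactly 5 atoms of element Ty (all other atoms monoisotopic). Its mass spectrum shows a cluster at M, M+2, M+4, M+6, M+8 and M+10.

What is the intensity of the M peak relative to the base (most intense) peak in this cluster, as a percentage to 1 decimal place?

1.6%

Binomial terms of (0.3514 + 0.6486)^5: M 0.0054, M+2 0.0494, M+4 0.1825, M+6 0.3369, M+8 0.3109, M+10 0.1148 → M+6 is the base peak.
P(M+6) = C(5,3) × 0.3514^2 × 0.6486^3 = 10 × 0.12348196 × 0.27285432 = 0.336926 (base)
P(M) = C(5,0) × 0.3514^5 × 0.6486^0 = 1 × 0.00535807 × 1.0000 = 0.005358
Relative intensity = 0.005358 / 0.336926 × 100 = 1.6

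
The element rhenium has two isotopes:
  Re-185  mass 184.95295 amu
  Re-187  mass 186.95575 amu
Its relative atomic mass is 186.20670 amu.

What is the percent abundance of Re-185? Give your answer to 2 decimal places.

37.40%

Writing the weighted mean with unknown fraction x of Re-185:
184.95295·x + 186.95575·(1 − x) = 186.20670
(184.95295 − 186.95575)·x = 186.20670 − 186.95575
x = -0.74905 / -2.00280 = 0.37400 → 37.40% Re-185, 62.60% Re-187.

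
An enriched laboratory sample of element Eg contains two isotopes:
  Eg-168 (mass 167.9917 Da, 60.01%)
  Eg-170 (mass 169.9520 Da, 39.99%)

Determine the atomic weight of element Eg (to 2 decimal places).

168.78 Da

Ar = Σ fᵢ·mᵢ = 0.6001 × 167.9917 + 0.3999 × 169.9520
= 100.81182 + 67.96380 = 168.77562 Da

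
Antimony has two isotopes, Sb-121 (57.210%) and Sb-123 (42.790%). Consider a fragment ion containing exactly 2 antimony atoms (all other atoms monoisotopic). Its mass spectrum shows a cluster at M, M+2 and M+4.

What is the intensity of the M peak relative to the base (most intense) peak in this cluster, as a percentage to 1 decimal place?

Term probabilities: M 0.3273, M+2 0.4896, M+4 0.1831. Base peak = M+2.
P(M+2) = C(2,1) × 0.57210^1 × 0.42790^1 = 2 × 0.5721 × 0.4279 = 0.489603 (base)
P(M) = C(2,0) × 0.57210^2 × 0.42790^0 = 1 × 0.32729841 × 1.0000 = 0.327298
Relative intensity = 0.327298 / 0.489603 × 100 = 66.8

66.8%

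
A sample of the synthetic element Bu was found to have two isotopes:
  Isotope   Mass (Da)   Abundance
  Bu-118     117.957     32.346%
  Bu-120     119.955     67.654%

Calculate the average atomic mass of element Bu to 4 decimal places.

Weight each isotope mass by its fractional abundance: 0.32346 × 117.957 + 0.67654 × 119.955
= 38.15437 + 81.15436 = 119.30873 Da

119.3087 Da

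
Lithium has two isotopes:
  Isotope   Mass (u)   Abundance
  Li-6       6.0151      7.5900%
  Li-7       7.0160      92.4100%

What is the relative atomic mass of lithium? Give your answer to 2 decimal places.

Weight each isotope mass by its fractional abundance: 0.075900 × 6.0151 + 0.924100 × 7.0160
= 0.45655 + 6.48349 = 6.94004 u

6.94 u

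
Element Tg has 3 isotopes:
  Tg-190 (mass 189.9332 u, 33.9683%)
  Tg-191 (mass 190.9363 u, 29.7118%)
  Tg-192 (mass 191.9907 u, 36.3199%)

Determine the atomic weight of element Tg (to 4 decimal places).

The abundance-weighted mean is 0.339683 × 189.9332 + 0.297118 × 190.9363 + 0.363199 × 191.9907
= 64.51708 + 56.73061 + 69.73083 = 190.97852 u

190.9785 u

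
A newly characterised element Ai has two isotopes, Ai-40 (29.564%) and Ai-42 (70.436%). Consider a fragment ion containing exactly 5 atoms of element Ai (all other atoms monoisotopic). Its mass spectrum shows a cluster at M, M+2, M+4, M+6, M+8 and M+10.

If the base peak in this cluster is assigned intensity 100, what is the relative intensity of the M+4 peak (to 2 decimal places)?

35.23

(0.29564 + 0.70436)^5 gives M 0.0023, M+2 0.0269, M+4 0.1282, M+6 0.3054, M+8 0.3638, M+10 0.1734; the largest is M+8.
P(M+8) = C(5,4) × 0.29564^1 × 0.70436^4 = 5 × 0.29564 × 0.24613804 = 0.363841 (base)
P(M+4) = C(5,2) × 0.29564^3 × 0.70436^2 = 10 × 0.02583983 × 0.49612301 = 0.128197
Relative intensity = 0.128197 / 0.363841 × 100 = 35.23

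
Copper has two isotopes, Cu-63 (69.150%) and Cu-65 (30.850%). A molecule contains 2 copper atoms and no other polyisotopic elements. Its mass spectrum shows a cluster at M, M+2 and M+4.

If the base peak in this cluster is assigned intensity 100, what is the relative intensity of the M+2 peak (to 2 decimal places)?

Term probabilities: M 0.4782, M+2 0.4267, M+4 0.0952. Base peak = M.
P(M) = C(2,0) × 0.69150^2 × 0.30850^0 = 1 × 0.47817225 × 1.0000 = 0.478172 (base)
P(M+2) = C(2,1) × 0.69150^1 × 0.30850^1 = 2 × 0.6915 × 0.3085 = 0.426656
Relative intensity = 0.426656 / 0.478172 × 100 = 89.23

89.23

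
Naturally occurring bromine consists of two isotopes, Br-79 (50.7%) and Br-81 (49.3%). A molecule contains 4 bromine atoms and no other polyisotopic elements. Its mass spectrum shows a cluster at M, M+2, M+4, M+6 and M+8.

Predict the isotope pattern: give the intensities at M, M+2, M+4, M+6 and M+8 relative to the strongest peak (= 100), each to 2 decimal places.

The 4 Br atoms are independent, so intensities follow the terms of (0.507 + 0.493)^4.
P(M) = 0.507^4 = 0.066074
P(M+2) = 4 × 0.507^3 × 0.493^1 = 0.256999
P(M+4) = 6 × 0.507^2 × 0.493^2 = 0.374853
P(M+6) = 4 × 0.507^1 × 0.493^3 = 0.243001
P(M+8) = 0.493^4 = 0.059073
The M+4 peak is largest (0.374853); scaling to 100 gives 17.63 : 68.56 : 100.00 : 64.83 : 15.76.

17.63 : 68.56 : 100.00 : 64.83 : 15.76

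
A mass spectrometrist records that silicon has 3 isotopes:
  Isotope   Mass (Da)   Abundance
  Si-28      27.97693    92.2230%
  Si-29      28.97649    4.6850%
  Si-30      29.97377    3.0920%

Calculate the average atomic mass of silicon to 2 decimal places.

28.09 Da

Weight each isotope mass by its fractional abundance: 0.922230 × 27.97693 + 0.046850 × 28.97649 + 0.030920 × 29.97377
= 25.801164 + 1.357549 + 0.926789 = 28.085502 Da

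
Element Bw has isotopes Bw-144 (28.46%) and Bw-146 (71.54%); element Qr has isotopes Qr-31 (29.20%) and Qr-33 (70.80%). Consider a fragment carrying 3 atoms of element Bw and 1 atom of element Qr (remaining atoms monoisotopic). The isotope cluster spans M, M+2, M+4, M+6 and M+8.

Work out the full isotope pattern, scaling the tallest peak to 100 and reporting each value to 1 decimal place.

Element Bw pattern (n=3): 0.02305179 : 0.1738361 : 0.43697242 : 0.36613969
Element Qr pattern (n=1): 0.2920 : 0.7080
Convolve the two distributions (both contribute in 2-u steps):
  M: 0.02305179×0.2920 = 0.006731
  M+2: 0.02305179×0.7080 + 0.1738361×0.2920 = 0.067081
  M+4: 0.1738361×0.7080 + 0.43697242×0.2920 = 0.250672
  M+6: 0.43697242×0.7080 + 0.36613969×0.2920 = 0.416289
  M+8: 0.36613969×0.7080 = 0.259227
Scale to base peak (0.416289) = 100: 1.6 : 16.1 : 60.2 : 100.0 : 62.3

1.6 : 16.1 : 60.2 : 100.0 : 62.3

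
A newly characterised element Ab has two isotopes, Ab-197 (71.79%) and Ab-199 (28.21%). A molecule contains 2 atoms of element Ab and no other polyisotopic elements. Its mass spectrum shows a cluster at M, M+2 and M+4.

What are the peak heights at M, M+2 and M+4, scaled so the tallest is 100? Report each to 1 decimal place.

100.0 : 78.6 : 15.4

The 2 Ab atoms are independent, so intensities follow the terms of (0.7179 + 0.2821)^2.
P(M) = 0.7179^2 = 0.515380
P(M+2) = 2 × 0.7179^1 × 0.2821^1 = 0.405039
P(M+4) = 0.2821^2 = 0.079580
The M peak is largest (0.515380); scaling to 100 gives 100.0 : 78.6 : 15.4.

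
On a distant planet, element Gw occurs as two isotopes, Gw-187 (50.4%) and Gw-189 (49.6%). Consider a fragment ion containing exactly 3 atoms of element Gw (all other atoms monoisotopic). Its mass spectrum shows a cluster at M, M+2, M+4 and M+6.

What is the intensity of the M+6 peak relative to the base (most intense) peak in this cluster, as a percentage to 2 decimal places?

Term probabilities: M 0.1280, M+2 0.3780, M+4 0.3720, M+6 0.1220. Base peak = M+2.
P(M+2) = C(3,1) × 0.504^2 × 0.496^1 = 3 × 0.254016 × 0.4960 = 0.377976 (base)
P(M+6) = C(3,3) × 0.504^0 × 0.496^3 = 1 × 1.0000 × 0.12202394 = 0.122024
Relative intensity = 0.122024 / 0.377976 × 100 = 32.28

32.28%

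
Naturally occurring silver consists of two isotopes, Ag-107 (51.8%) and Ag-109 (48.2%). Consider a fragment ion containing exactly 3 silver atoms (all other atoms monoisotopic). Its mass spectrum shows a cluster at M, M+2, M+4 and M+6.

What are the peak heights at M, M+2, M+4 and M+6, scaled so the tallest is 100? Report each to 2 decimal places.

35.82 : 100.00 : 93.05 : 28.86

Expanding (0.518 + 0.482)^3:
P(M) = 0.518^3 = 0.138992
P(M+2) = 3 × 0.518^2 × 0.482^1 = 0.387997
P(M+4) = 3 × 0.518^1 × 0.482^2 = 0.361031
P(M+6) = 0.482^3 = 0.111980
The M+2 peak is largest (0.387997); scaling to 100 gives 35.82 : 100.00 : 93.05 : 28.86.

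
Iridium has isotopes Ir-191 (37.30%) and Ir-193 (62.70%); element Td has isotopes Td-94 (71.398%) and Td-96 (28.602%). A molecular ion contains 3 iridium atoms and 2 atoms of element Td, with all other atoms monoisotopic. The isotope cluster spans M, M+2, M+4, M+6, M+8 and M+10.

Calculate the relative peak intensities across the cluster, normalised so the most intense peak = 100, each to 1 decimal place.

7.9 : 46.1 : 100.0 : 97.4 : 40.7 : 6.0

Iridium pattern (n=3): 0.05189512 : 0.26170165 : 0.43991135 : 0.24649188
Element Td pattern (n=2): 0.50976744 : 0.40842512 : 0.08180744
Convolve the two distributions (both contribute in 2-u steps):
  M: 0.05189512×0.50976744 = 0.026454
  M+2: 0.05189512×0.40842512 + 0.26170165×0.50976744 = 0.154602
  M+4: 0.05189512×0.08180744 + 0.26170165×0.40842512 + 0.43991135×0.50976744 = 0.335383
  M+6: 0.26170165×0.08180744 + 0.43991135×0.40842512 + 0.24649188×0.50976744 = 0.326734
  M+8: 0.43991135×0.08180744 + 0.24649188×0.40842512 = 0.136661
  M+10: 0.24649188×0.08180744 = 0.020165
Scale to base peak (0.335383) = 100: 7.9 : 46.1 : 100.0 : 97.4 : 40.7 : 6.0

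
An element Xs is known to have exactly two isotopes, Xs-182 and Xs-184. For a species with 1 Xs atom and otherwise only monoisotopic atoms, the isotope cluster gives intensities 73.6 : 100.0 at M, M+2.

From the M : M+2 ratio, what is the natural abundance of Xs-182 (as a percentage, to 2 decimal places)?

Write p for the Xs-182 fraction. I(M+2)/I(M) = [C(1,1)·p^0·(1−p)] / p^1 = 1·(1−p)/p = 100.0/73.6 = 1.3587
(1−p)/p = 1.3587/1 = 1.3587  ⇒  p = 1/(1 + 1.3587) = 0.4240
Xs-182: 42.40%, Xs-184: 57.60%.

42.40%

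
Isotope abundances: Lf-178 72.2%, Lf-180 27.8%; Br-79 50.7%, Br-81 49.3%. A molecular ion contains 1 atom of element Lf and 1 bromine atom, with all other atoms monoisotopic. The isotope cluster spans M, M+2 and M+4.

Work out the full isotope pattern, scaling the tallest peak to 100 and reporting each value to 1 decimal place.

Element Lf pattern (n=1): 0.7220 : 0.2780
Bromine pattern (n=1): 0.5070 : 0.4930
Convolve the two distributions (both contribute in 2-u steps):
  M: 0.7220×0.5070 = 0.366054
  M+2: 0.7220×0.4930 + 0.2780×0.5070 = 0.496892
  M+4: 0.2780×0.4930 = 0.137054
Scale to base peak (0.496892) = 100: 73.7 : 100.0 : 27.6

73.7 : 100.0 : 27.6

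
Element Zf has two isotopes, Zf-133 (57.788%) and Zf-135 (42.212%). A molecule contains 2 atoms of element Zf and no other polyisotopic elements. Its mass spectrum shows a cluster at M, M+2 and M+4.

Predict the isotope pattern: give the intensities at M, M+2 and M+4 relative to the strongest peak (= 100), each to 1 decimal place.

Each Zf atom is independently Zf-133 (p = 0.57788) or Zf-135 (q = 0.42212); the cluster is the binomial expansion (p + q)^2.
P(M) = 0.57788^2 = 0.333945
P(M+2) = 2 × 0.57788^1 × 0.42212^1 = 0.487869
P(M+4) = 0.42212^2 = 0.178185
The M+2 peak is largest (0.487869); scaling to 100 gives 68.4 : 100.0 : 36.5.

68.4 : 100.0 : 36.5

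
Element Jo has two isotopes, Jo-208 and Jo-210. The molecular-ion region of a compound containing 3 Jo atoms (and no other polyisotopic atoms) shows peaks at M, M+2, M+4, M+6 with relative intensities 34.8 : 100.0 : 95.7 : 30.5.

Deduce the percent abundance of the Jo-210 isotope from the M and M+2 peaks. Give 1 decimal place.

Write p for the Jo-208 fraction. I(M+2)/I(M) = [C(3,1)·p^2·(1−p)] / p^3 = 3·(1−p)/p = 100.0/34.8 = 2.8736
(1−p)/p = 2.8736/3 = 0.9579  ⇒  p = 1/(1 + 0.9579) = 0.5108
Jo-208: 51.1%, Jo-210: 48.9%.

48.9%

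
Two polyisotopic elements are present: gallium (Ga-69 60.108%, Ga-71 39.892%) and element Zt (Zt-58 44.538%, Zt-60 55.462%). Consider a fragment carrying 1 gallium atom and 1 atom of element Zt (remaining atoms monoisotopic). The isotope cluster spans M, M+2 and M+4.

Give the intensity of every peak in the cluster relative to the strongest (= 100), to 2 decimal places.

Gallium pattern (n=1): 0.60108 : 0.39892
Element Zt pattern (n=1): 0.44538 : 0.55462
Convolve the two distributions (both contribute in 2-u steps):
  M: 0.60108×0.44538 = 0.267709
  M+2: 0.60108×0.55462 + 0.39892×0.44538 = 0.511042
  M+4: 0.39892×0.55462 = 0.221249
Scale to base peak (0.511042) = 100: 52.38 : 100.00 : 43.29

52.38 : 100.00 : 43.29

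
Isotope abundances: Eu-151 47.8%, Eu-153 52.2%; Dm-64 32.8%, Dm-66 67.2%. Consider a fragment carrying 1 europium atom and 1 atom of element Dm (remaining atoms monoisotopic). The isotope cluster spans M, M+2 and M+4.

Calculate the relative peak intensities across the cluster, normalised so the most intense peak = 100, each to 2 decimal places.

Europium pattern (n=1): 0.4780 : 0.5220
Element Dm pattern (n=1): 0.3280 : 0.6720
Convolve the two distributions (both contribute in 2-u steps):
  M: 0.4780×0.3280 = 0.156784
  M+2: 0.4780×0.6720 + 0.5220×0.3280 = 0.492432
  M+4: 0.5220×0.6720 = 0.350784
Scale to base peak (0.492432) = 100: 31.84 : 100.00 : 71.24

31.84 : 100.00 : 71.24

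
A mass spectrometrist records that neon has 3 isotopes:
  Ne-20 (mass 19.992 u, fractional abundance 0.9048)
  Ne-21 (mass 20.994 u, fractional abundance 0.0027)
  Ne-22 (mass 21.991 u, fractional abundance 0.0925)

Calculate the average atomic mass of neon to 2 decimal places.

20.18 u

Ar = Σ fᵢ·mᵢ = 0.9048 × 19.992 + 0.0027 × 20.994 + 0.0925 × 21.991
= 18.0888 + 0.0567 + 2.0342 = 20.1797 u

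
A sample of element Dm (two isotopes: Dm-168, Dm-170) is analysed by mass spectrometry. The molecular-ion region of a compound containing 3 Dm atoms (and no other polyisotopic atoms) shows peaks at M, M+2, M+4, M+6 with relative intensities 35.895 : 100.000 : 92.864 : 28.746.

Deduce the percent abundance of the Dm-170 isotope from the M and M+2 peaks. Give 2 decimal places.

Let p = fractional abundance of Dm-168. I(M+2)/I(M) = [C(3,1)·p^2·(1−p)] / p^3 = 3·(1−p)/p = 100.000/35.895 = 2.7859
(1−p)/p = 2.7859/3 = 0.9286  ⇒  p = 1/(1 + 0.9286) = 0.5185
Dm-168: 51.85%, Dm-170: 48.15%.

48.15%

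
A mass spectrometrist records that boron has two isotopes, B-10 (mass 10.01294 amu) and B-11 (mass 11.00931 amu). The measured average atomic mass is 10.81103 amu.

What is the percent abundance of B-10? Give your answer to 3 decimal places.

19.900%

Let x be the fractional abundance of B-10; then B-11 has abundance 1 − x.
10.01294·x + 11.00931·(1 − x) = 10.81103
(10.01294 − 11.00931)·x = 10.81103 − 11.00931
x = -0.19828 / -0.99637 = 0.19900 → 19.900% B-10, 80.100% B-11.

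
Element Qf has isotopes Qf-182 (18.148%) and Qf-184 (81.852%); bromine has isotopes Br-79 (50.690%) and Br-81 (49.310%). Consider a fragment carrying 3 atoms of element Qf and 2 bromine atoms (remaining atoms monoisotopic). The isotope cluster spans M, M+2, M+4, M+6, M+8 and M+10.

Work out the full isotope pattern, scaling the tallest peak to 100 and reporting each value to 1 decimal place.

Element Qf pattern (n=3): 0.00597704 : 0.08087385 : 0.36476118 : 0.54838793
Bromine pattern (n=2): 0.25694761 : 0.49990478 : 0.24314761
Convolve the two distributions (both contribute in 2-u steps):
  M: 0.00597704×0.25694761 = 0.001536
  M+2: 0.00597704×0.49990478 + 0.08087385×0.25694761 = 0.023768
  M+4: 0.00597704×0.24314761 + 0.08087385×0.49990478 + 0.36476118×0.25694761 = 0.135607
  M+6: 0.08087385×0.24314761 + 0.36476118×0.49990478 + 0.54838793×0.25694761 = 0.342917
  M+8: 0.36476118×0.24314761 + 0.54838793×0.49990478 = 0.362833
  M+10: 0.54838793×0.24314761 = 0.133339
Scale to base peak (0.362833) = 100: 0.4 : 6.6 : 37.4 : 94.5 : 100.0 : 36.7

0.4 : 6.6 : 37.4 : 94.5 : 100.0 : 36.7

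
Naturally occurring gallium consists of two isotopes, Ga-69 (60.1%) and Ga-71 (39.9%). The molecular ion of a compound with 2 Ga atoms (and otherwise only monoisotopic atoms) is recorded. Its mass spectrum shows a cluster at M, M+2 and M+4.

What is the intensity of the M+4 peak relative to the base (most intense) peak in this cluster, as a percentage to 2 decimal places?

33.19%

Binomial terms of (0.601 + 0.399)^2: M 0.3612, M+2 0.4796, M+4 0.1592 → M+2 is the base peak.
P(M+2) = C(2,1) × 0.601^1 × 0.399^1 = 2 × 0.6010 × 0.3990 = 0.479598 (base)
P(M+4) = C(2,2) × 0.601^0 × 0.399^2 = 1 × 1.0000 × 0.159201 = 0.159201
Relative intensity = 0.159201 / 0.479598 × 100 = 33.19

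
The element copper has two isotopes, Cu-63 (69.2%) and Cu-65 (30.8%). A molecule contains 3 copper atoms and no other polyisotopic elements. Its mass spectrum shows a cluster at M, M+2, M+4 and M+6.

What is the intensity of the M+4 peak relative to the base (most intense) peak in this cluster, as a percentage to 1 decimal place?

Binomial terms of (0.692 + 0.308)^3: M 0.3314, M+2 0.4425, M+4 0.1969, M+6 0.0292 → M+2 is the base peak.
P(M+2) = C(3,1) × 0.692^2 × 0.308^1 = 3 × 0.478864 × 0.3080 = 0.442470 (base)
P(M+4) = C(3,2) × 0.692^1 × 0.308^2 = 3 × 0.6920 × 0.094864 = 0.196938
Relative intensity = 0.196938 / 0.442470 × 100 = 44.5

44.5%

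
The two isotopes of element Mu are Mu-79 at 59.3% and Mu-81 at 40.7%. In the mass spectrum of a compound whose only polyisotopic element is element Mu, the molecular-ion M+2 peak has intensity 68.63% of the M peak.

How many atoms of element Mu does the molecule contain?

1

With n Mu atoms, P(M+2)/P(M) = C(n,1)·p^(n−1)q / p^n = n·q/p = n · 0.407/0.593.
n = 0.6863 × 0.593/0.407 = 1.00 ≈ 1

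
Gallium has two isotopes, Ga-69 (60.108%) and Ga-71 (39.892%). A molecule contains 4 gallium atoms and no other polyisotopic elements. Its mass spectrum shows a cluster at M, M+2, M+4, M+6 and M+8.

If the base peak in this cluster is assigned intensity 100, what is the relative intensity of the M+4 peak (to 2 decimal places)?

99.55

Binomial terms of (0.60108 + 0.39892)^4: M 0.1305, M+2 0.3465, M+4 0.3450, M+6 0.1526, M+8 0.0253 → M+2 is the base peak.
P(M+2) = C(4,1) × 0.60108^3 × 0.39892^1 = 4 × 0.2171685 × 0.39892 = 0.346531 (base)
P(M+4) = C(4,2) × 0.60108^2 × 0.39892^2 = 6 × 0.36129717 × 0.15913717 = 0.344975
Relative intensity = 0.344975 / 0.346531 × 100 = 99.55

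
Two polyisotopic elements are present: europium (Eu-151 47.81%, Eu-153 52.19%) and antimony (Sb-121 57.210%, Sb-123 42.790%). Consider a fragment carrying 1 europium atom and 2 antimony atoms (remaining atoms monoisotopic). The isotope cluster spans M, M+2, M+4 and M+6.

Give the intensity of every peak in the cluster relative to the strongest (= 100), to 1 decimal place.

38.6 : 100.0 : 84.7 : 23.6

Europium pattern (n=1): 0.4781 : 0.5219
Antimony pattern (n=2): 0.32729841 : 0.48960318 : 0.18309841
Convolve the two distributions (both contribute in 2-u steps):
  M: 0.4781×0.32729841 = 0.156481
  M+2: 0.4781×0.48960318 + 0.5219×0.32729841 = 0.404896
  M+4: 0.4781×0.18309841 + 0.5219×0.48960318 = 0.343063
  M+6: 0.5219×0.18309841 = 0.095559
Scale to base peak (0.404896) = 100: 38.6 : 100.0 : 84.7 : 23.6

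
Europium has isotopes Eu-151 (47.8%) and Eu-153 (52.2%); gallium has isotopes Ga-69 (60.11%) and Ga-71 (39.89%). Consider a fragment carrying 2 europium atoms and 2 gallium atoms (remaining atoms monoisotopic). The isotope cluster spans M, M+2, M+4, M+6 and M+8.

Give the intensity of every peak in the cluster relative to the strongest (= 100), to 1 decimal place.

22.1 : 77.5 : 100.0 : 56.2 : 11.6

Europium pattern (n=2): 0.228484 : 0.499032 : 0.272484
Gallium pattern (n=2): 0.36132121 : 0.47955758 : 0.15912121
Convolve the two distributions (both contribute in 2-u steps):
  M: 0.228484×0.36132121 = 0.082556
  M+2: 0.228484×0.47955758 + 0.499032×0.36132121 = 0.289882
  M+4: 0.228484×0.15912121 + 0.499032×0.47955758 + 0.272484×0.36132121 = 0.374125
  M+6: 0.499032×0.15912121 + 0.272484×0.47955758 = 0.210078
  M+8: 0.272484×0.15912121 = 0.043358
Scale to base peak (0.374125) = 100: 22.1 : 77.5 : 100.0 : 56.2 : 11.6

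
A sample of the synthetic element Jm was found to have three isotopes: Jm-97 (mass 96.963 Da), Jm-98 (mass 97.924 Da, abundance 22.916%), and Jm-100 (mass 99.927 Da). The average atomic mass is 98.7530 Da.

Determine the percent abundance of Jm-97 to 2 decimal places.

24.12%

Let x and y be the fractions of Jm-97 and Jm-100. Then x + y = 1 − 0.22916 = 0.77084 and 96.963x + 99.927y = 98.7530 − 0.22916×97.924 = 76.31273616.
Substituting: 96.963x + 99.927(0.77084 − x) = 76.31273616
(96.963 − 99.927)x = -0.71499252  ⇒  x = 0.24123, y = 0.52961
Jm-97: 24.12%, Jm-100: 52.96%.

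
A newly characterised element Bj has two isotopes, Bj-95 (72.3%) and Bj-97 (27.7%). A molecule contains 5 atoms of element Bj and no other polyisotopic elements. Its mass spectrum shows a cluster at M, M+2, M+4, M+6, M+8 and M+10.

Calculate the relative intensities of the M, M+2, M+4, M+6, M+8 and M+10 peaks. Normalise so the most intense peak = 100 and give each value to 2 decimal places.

52.20 : 100.00 : 76.63 : 29.36 : 5.62 : 0.43

Each Bj atom is independently Bj-95 (p = 0.723) or Bj-97 (q = 0.277); the cluster is the binomial expansion (p + q)^5.
P(M) = 0.723^5 = 0.197557
P(M+2) = 5 × 0.723^4 × 0.277^1 = 0.378445
P(M+4) = 10 × 0.723^3 × 0.277^2 = 0.289984
P(M+6) = 10 × 0.723^2 × 0.277^3 = 0.111100
P(M+8) = 5 × 0.723^1 × 0.277^4 = 0.021283
P(M+10) = 0.277^5 = 0.001631
The M+2 peak is largest (0.378445); scaling to 100 gives 52.20 : 100.00 : 76.63 : 29.36 : 5.62 : 0.43.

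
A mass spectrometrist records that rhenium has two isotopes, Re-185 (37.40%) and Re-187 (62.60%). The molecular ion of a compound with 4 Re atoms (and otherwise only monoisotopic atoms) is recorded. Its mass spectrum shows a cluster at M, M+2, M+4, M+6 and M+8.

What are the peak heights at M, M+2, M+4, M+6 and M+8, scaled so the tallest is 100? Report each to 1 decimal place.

5.3 : 35.7 : 89.6 : 100.0 : 41.8

Each Re atom is independently Re-185 (p = 0.3740) or Re-187 (q = 0.6260); the cluster is the binomial expansion (p + q)^4.
P(M) = 0.3740^4 = 0.019565
P(M+2) = 4 × 0.3740^3 × 0.6260^1 = 0.130993
P(M+4) = 6 × 0.3740^2 × 0.6260^2 = 0.328884
P(M+6) = 4 × 0.3740^1 × 0.6260^3 = 0.366990
P(M+8) = 0.6260^4 = 0.153567
The M+6 peak is largest (0.366990); scaling to 100 gives 5.3 : 35.7 : 89.6 : 100.0 : 41.8.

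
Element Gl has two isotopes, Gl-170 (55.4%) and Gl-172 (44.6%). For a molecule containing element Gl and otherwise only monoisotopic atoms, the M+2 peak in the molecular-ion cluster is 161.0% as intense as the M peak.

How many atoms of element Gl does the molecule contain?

The M+2/M ratio from n Gl atoms is n · q/p = n · 0.446/0.554.
n = 1.610 × 0.554/0.446 = 2.00 ≈ 2

2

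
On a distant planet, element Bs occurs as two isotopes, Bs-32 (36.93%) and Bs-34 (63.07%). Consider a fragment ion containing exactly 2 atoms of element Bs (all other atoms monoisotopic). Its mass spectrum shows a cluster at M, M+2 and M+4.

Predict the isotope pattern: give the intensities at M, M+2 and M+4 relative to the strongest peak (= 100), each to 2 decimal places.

29.28 : 100.00 : 85.39

The 2 Bs atoms are independent, so intensities follow the terms of (0.3693 + 0.6307)^2.
P(M) = 0.3693^2 = 0.136382
P(M+2) = 2 × 0.3693^1 × 0.6307^1 = 0.465835
P(M+4) = 0.6307^2 = 0.397782
The M+2 peak is largest (0.465835); scaling to 100 gives 29.28 : 100.00 : 85.39.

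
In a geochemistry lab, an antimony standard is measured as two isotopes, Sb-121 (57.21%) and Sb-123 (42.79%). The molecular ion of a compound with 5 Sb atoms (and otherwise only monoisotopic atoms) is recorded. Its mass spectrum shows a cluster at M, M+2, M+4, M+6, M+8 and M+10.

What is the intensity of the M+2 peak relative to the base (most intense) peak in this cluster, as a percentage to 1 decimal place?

66.8%

Term probabilities: M 0.0613, M+2 0.2292, M+4 0.3428, M+6 0.2564, M+8 0.0959, M+10 0.0143. Base peak = M+4.
P(M+4) = C(5,2) × 0.5721^3 × 0.4279^2 = 10 × 0.18724742 × 0.18309841 = 0.342847 (base)
P(M+2) = C(5,1) × 0.5721^4 × 0.4279^1 = 5 × 0.10712425 × 0.4279 = 0.229192
Relative intensity = 0.229192 / 0.342847 × 100 = 66.8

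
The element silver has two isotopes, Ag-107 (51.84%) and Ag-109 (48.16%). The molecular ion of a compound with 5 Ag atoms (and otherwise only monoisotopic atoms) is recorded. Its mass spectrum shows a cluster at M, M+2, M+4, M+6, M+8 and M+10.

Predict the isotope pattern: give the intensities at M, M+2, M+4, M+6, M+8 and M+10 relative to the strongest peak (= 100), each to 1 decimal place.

11.6 : 53.8 : 100.0 : 92.9 : 43.2 : 8.0

Each Ag atom is independently Ag-107 (p = 0.5184) or Ag-109 (q = 0.4816); the cluster is the binomial expansion (p + q)^5.
P(M) = 0.5184^5 = 0.037439
P(M+2) = 5 × 0.5184^4 × 0.4816^1 = 0.173907
P(M+4) = 10 × 0.5184^3 × 0.4816^2 = 0.323123
P(M+6) = 10 × 0.5184^2 × 0.4816^3 = 0.300185
P(M+8) = 5 × 0.5184^1 × 0.4816^4 = 0.139438
P(M+10) = 0.4816^5 = 0.025908
The M+4 peak is largest (0.323123); scaling to 100 gives 11.6 : 53.8 : 100.0 : 92.9 : 43.2 : 8.0.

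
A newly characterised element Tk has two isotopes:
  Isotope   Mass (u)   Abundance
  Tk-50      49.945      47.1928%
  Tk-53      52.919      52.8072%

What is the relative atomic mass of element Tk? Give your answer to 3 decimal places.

51.515 u

Weight each isotope mass by its fractional abundance: 0.471928 × 49.945 + 0.528072 × 52.919
= 23.5704 + 27.9450 = 51.5154 u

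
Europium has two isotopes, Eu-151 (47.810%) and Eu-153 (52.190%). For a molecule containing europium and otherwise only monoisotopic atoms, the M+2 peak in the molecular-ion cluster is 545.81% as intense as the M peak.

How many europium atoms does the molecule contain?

For n independent Eu atoms, I(M+2)/I(M) = n · (abundance Eu-153) / (abundance Eu-151) = n · 0.52190/0.47810.
n = 5.4581 × 0.47810/0.52190 = 5.00 ≈ 5

5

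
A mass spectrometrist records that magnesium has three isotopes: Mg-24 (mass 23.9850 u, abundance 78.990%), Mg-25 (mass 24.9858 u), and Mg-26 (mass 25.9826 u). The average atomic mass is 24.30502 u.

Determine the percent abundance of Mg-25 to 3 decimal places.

10.000%

Let x and y be the fractions of Mg-25 and Mg-26. Then x + y = 1 − 0.78990 = 0.21010 and 24.9858x + 25.9826y = 24.30502 − 0.78990×23.9850 = 5.3592685.
Substituting: 24.9858x + 25.9826(0.21010 − x) = 5.3592685
(24.9858 − 25.9826)x = -0.09967576  ⇒  x = 0.10000, y = 0.11010
Mg-25: 10.000%, Mg-26: 11.010%.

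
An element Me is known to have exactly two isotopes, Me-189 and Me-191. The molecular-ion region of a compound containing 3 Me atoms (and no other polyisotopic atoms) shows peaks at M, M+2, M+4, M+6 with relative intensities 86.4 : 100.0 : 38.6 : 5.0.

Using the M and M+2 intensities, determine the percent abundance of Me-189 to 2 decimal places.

72.16%

Let p = fractional abundance of Me-189. I(M+2)/I(M) = [C(3,1)·p^2·(1−p)] / p^3 = 3·(1−p)/p = 100.0/86.4 = 1.1574
(1−p)/p = 1.1574/3 = 0.3858  ⇒  p = 1/(1 + 0.3858) = 0.7216
Me-189: 72.16%, Me-191: 27.84%.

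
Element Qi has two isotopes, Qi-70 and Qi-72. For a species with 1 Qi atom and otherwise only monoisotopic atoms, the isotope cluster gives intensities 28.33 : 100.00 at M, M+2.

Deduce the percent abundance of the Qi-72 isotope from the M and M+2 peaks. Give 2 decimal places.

77.92%

If p is the fraction of Qi that is Qi-70, then I(M+2)/I(M) = [C(1,1)·p^0·(1−p)] / p^1 = 1·(1−p)/p = 100.00/28.33 = 3.5298
(1−p)/p = 3.5298/1 = 3.5298  ⇒  p = 1/(1 + 3.5298) = 0.2208
Qi-70: 22.08%, Qi-72: 77.92%.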